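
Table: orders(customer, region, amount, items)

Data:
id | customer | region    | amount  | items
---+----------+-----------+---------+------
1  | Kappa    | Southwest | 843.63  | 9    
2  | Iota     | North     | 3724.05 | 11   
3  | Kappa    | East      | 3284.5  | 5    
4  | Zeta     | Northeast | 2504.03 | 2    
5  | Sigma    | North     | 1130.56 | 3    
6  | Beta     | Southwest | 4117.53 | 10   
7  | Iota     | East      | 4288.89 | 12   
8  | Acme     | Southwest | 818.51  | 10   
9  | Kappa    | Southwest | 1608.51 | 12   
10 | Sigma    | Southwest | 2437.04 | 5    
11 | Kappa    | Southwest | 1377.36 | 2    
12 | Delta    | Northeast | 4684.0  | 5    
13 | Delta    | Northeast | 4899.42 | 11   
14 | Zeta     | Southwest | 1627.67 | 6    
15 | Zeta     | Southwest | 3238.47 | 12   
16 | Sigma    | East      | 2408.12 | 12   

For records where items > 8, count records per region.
SELECT region, COUNT(*)
FROM orders
WHERE items > 8
GROUP BY region

Note: WHERE filters rows before grouping.

Result:
  East: 2
  North: 1
  Northeast: 1
  Southwest: 5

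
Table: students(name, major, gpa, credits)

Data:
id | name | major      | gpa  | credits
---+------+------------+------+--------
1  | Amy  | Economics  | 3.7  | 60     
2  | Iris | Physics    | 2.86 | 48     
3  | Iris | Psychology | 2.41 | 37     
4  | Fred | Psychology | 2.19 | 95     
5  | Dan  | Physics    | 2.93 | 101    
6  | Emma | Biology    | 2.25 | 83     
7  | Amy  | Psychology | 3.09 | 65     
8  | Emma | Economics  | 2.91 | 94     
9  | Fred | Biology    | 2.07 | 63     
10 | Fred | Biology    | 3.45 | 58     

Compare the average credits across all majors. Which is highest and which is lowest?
SELECT major, AVG(credits)
FROM students
GROUP BY major
ORDER BY AVG(credits)

All groups:
  Psychology: 65.67
  Biology: 68.00
  Physics: 74.50
  Economics: 77.00

Highest: Economics (77.00)
Lowest: Psychology (65.67)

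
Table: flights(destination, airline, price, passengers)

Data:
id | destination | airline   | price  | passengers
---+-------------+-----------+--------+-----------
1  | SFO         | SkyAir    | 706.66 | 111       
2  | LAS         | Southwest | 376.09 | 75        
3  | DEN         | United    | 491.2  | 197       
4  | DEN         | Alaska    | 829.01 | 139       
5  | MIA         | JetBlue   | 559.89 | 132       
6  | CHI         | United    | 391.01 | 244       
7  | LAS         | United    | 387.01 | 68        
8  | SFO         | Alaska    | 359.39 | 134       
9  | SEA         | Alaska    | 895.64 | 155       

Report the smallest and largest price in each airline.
SELECT airline, MIN(price), MAX(price)
FROM flights
GROUP BY airline

Result:
  Alaska: min=359.39, max=895.64
  JetBlue: min=559.89, max=559.89
  SkyAir: min=706.66, max=706.66
  Southwest: min=376.09, max=376.09
  United: min=387.01, max=491.20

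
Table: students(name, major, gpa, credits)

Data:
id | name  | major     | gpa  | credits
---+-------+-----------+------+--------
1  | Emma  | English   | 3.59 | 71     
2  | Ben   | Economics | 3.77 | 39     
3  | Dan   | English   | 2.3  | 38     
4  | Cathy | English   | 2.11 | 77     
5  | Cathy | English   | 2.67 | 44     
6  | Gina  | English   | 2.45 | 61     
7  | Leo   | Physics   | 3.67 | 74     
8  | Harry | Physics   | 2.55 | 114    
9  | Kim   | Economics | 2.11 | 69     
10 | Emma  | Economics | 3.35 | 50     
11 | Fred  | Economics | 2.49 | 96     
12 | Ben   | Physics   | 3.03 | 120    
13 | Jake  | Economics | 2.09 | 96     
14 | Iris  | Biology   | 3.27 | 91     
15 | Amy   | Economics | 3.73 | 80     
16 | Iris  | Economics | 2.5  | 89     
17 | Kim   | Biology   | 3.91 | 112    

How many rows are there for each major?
SELECT major, COUNT(*) as count
FROM students
GROUP BY major

Result:
  Biology: 2
  Economics: 7
  English: 5
  Physics: 3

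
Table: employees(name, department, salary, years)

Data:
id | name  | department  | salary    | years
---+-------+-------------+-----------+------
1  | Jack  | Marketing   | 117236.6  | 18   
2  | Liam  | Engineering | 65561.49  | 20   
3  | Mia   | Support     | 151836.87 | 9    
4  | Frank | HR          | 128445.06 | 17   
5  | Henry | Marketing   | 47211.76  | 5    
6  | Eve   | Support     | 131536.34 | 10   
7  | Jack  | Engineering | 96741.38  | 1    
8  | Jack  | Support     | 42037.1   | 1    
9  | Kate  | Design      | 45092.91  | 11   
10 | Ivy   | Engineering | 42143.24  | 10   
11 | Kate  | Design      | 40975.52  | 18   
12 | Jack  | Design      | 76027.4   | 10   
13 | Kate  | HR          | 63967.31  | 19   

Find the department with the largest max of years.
SELECT department, MAX(years) as val
FROM employees
GROUP BY department
ORDER BY val DESC
LIMIT 1

Result: Engineering with max(years) = 20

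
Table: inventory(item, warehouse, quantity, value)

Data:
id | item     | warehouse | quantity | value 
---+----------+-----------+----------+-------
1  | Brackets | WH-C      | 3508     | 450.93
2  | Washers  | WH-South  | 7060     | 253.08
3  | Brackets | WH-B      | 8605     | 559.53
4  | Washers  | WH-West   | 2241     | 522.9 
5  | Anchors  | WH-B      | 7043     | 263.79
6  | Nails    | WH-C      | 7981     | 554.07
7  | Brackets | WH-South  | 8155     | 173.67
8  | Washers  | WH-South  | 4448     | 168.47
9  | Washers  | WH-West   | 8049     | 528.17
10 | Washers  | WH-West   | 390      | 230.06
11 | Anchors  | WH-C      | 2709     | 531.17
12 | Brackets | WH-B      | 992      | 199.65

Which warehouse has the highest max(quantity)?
SELECT warehouse, MAX(quantity) as val
FROM inventory
GROUP BY warehouse
ORDER BY val DESC
LIMIT 1

Result: WH-B with max(quantity) = 8605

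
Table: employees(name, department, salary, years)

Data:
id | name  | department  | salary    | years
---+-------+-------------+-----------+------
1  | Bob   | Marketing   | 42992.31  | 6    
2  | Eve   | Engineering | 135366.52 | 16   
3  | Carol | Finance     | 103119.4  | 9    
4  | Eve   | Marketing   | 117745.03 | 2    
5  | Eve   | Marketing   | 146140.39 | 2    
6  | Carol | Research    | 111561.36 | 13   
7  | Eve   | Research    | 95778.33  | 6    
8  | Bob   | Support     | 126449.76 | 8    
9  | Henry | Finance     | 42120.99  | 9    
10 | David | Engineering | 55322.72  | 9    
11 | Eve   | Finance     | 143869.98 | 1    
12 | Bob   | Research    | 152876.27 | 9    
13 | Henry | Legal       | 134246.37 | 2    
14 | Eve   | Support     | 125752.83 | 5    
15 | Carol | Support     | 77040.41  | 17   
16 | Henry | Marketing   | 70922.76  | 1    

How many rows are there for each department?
SELECT department, COUNT(*) as count
FROM employees
GROUP BY department

Result:
  Engineering: 2
  Finance: 3
  Legal: 1
  Marketing: 4
  Research: 3
  Support: 3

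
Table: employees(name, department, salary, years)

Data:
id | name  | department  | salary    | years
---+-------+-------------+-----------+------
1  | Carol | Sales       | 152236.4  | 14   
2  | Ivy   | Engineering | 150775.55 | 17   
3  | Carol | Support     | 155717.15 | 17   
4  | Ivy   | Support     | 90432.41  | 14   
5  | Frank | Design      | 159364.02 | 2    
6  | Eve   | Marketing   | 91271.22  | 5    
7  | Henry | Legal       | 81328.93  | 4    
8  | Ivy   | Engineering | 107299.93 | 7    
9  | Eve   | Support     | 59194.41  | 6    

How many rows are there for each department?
SELECT department, COUNT(*) as count
FROM employees
GROUP BY department

Result:
  Design: 1
  Engineering: 2
  Legal: 1
  Marketing: 1
  Sales: 1
  Support: 3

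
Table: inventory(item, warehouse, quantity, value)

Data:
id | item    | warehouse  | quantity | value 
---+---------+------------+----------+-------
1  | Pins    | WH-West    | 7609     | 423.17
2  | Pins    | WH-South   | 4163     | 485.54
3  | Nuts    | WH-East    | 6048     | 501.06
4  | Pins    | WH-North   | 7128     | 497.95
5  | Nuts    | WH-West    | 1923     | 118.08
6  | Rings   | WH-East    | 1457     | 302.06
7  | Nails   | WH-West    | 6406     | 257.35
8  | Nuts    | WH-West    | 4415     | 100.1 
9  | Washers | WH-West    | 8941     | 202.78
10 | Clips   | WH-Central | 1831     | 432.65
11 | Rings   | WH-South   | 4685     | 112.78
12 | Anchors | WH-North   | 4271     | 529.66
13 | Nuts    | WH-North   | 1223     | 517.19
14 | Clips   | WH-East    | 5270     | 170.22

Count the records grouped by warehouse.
SELECT warehouse, COUNT(*) as count
FROM inventory
GROUP BY warehouse

Result:
  WH-Central: 1
  WH-East: 3
  WH-North: 3
  WH-South: 2
  WH-West: 5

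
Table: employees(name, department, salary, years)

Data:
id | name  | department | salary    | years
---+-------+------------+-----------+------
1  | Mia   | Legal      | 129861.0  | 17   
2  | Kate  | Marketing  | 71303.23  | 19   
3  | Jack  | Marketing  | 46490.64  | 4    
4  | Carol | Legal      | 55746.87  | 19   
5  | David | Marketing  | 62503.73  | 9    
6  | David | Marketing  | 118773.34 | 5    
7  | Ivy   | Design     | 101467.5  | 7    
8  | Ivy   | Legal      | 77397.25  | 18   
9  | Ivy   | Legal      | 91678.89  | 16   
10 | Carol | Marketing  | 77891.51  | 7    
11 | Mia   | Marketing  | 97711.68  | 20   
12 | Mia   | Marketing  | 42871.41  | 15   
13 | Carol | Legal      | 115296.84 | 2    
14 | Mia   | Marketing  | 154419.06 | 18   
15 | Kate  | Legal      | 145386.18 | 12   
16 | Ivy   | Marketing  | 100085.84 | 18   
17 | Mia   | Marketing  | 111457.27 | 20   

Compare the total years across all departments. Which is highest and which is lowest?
SELECT department, SUM(years)
FROM employees
GROUP BY department
ORDER BY SUM(years)

All groups:
  Design: 7
  Legal: 84
  Marketing: 135

Highest: Marketing (135)
Lowest: Design (7)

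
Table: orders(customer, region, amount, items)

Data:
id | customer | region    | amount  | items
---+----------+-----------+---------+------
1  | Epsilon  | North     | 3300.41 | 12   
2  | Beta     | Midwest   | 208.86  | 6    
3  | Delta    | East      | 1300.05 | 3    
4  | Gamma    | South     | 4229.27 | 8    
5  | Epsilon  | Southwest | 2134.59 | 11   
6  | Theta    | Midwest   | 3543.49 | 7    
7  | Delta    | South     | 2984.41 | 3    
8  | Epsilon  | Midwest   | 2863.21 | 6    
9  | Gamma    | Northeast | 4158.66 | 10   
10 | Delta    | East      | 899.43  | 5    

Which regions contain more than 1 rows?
SELECT region, COUNT(*) as cnt
FROM orders
GROUP BY region
HAVING COUNT(*) > 1

Result:
  East: 2
  Midwest: 3
  South: 2

Note: HAVING filters groups after aggregation, WHERE filters rows before.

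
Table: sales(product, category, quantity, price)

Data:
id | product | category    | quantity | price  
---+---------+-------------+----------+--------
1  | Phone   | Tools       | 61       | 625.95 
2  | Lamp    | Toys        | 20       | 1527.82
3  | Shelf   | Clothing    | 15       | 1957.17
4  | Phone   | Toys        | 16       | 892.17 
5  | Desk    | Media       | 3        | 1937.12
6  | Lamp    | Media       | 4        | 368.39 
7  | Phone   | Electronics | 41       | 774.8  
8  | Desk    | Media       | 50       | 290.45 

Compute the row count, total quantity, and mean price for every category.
SELECT category,
       COUNT(*) as cnt,
       SUM(quantity) as total_quantity,
       AVG(price) as avg_price
FROM sales
GROUP BY category

Result:
  Clothing: 1 records, 15 total quantity, 1957.17 avg price
  Electronics: 1 records, 41 total quantity, 774.80 avg price
  Media: 3 records, 57 total quantity, 865.32 avg price
  Tools: 1 records, 61 total quantity, 625.95 avg price
  Toys: 2 records, 36 total quantity, 1210.00 avg price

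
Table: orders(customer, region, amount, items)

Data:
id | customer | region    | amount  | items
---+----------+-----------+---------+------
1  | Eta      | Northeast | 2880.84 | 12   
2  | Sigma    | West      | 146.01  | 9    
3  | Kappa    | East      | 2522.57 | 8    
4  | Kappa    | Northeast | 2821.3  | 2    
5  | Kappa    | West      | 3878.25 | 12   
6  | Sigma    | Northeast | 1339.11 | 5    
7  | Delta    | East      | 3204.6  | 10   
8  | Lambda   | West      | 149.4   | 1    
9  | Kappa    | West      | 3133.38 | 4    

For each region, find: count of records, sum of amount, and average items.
SELECT region,
       COUNT(*) as cnt,
       SUM(amount) as total_amount,
       AVG(items) as avg_items
FROM orders
GROUP BY region

Result:
  East: 2 records, 5727.17 total amount, 9.00 avg items
  Northeast: 3 records, 7041.25 total amount, 6.33 avg items
  West: 4 records, 7307.04 total amount, 6.50 avg items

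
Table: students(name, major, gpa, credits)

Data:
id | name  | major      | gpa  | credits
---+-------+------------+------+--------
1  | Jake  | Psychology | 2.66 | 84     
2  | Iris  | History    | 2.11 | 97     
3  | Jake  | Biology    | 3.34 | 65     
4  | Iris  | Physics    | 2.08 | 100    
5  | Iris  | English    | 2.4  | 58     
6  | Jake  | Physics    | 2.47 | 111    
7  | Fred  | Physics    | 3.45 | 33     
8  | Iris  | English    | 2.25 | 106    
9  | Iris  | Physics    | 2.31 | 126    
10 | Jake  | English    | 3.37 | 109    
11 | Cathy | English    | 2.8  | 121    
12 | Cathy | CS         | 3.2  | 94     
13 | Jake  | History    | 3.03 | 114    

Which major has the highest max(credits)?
SELECT major, MAX(credits) as val
FROM students
GROUP BY major
ORDER BY val DESC
LIMIT 1

Result: Physics with max(credits) = 126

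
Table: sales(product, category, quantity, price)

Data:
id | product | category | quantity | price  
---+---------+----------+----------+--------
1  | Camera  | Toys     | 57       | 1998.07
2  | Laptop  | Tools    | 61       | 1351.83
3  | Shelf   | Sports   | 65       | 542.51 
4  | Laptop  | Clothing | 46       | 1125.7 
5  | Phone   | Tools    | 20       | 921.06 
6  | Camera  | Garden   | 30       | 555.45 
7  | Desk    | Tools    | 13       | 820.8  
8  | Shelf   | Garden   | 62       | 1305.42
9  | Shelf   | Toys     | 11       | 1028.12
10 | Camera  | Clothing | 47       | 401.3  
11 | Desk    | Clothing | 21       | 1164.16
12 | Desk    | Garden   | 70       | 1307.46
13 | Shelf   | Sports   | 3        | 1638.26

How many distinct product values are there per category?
SELECT category, COUNT(DISTINCT product)
FROM sales
GROUP BY category

Result:
  Clothing: 3 distinct
  Garden: 3 distinct
  Sports: 1 distinct
  Tools: 3 distinct
  Toys: 2 distinct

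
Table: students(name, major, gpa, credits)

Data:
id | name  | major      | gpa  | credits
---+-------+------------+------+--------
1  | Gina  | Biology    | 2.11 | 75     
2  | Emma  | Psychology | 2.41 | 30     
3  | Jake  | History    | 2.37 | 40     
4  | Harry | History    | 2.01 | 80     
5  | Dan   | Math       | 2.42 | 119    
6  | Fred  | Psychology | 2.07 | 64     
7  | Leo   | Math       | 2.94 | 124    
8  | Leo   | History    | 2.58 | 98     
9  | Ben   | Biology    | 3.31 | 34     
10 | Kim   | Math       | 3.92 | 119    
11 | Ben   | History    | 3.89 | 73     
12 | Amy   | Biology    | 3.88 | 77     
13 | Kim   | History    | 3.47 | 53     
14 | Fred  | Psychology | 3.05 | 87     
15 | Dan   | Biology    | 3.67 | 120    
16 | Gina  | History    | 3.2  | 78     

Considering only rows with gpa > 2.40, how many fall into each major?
SELECT major, COUNT(*)
FROM students
WHERE gpa > 2.40
GROUP BY major

Note: WHERE filters rows before grouping.

Result:
  Biology: 3
  History: 4
  Math: 3
  Psychology: 2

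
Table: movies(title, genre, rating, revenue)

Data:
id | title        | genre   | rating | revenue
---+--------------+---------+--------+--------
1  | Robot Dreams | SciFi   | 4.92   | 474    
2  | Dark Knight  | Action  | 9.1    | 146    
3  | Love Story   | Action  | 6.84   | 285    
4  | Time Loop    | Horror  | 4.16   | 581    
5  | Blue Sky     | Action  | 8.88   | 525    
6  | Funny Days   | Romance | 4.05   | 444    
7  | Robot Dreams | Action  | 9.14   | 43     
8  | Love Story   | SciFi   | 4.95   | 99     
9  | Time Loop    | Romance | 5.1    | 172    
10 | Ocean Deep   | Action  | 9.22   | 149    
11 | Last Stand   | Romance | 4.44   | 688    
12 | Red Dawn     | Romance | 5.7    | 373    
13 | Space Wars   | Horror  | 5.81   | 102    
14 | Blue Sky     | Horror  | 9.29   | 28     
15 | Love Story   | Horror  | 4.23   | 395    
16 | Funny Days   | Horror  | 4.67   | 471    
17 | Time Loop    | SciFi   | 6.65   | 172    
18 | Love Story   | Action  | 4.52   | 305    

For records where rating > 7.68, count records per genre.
SELECT genre, COUNT(*)
FROM movies
WHERE rating > 7.68
GROUP BY genre

Note: WHERE filters rows before grouping.

Result:
  Action: 4
  Horror: 1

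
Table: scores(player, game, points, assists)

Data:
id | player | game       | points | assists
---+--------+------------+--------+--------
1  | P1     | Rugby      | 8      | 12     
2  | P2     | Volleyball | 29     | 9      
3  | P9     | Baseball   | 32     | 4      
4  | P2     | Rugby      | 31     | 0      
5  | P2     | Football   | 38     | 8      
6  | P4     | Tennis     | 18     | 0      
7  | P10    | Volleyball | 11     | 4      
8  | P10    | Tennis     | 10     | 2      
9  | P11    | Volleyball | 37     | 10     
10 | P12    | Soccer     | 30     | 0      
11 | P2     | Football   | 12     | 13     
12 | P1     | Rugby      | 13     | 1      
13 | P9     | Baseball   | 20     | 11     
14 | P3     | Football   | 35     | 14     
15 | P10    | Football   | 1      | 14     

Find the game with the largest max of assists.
SELECT game, MAX(assists) as val
FROM scores
GROUP BY game
ORDER BY val DESC
LIMIT 1

Result: Football with max(assists) = 14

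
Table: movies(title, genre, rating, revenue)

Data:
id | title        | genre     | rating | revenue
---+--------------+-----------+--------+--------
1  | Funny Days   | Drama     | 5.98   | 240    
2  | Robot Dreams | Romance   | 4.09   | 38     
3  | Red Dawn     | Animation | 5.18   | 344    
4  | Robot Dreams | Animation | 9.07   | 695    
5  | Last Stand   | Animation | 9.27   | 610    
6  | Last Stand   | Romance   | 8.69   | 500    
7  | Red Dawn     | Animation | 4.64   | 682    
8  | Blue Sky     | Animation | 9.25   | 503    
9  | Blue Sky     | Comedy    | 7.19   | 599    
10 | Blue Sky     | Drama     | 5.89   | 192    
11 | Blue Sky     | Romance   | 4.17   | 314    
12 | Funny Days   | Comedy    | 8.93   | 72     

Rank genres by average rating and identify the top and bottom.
SELECT genre, AVG(rating)
FROM movies
GROUP BY genre
ORDER BY AVG(rating)

All groups:
  Romance: 5.65
  Drama: 5.94
  Animation: 7.48
  Comedy: 8.06

Highest: Comedy (8.06)
Lowest: Romance (5.65)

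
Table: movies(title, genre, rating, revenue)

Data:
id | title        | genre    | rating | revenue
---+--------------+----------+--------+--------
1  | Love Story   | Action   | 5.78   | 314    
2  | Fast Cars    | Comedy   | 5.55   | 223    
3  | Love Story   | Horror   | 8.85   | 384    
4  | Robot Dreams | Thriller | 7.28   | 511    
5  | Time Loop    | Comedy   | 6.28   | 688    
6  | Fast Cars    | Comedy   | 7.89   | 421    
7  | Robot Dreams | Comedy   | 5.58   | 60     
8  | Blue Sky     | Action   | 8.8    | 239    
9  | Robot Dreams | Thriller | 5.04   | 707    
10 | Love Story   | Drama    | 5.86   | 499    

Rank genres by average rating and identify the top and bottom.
SELECT genre, AVG(rating)
FROM movies
GROUP BY genre
ORDER BY AVG(rating)

All groups:
  Drama: 5.86
  Thriller: 6.16
  Comedy: 6.33
  Action: 7.29
  Horror: 8.85

Highest: Horror (8.85)
Lowest: Drama (5.86)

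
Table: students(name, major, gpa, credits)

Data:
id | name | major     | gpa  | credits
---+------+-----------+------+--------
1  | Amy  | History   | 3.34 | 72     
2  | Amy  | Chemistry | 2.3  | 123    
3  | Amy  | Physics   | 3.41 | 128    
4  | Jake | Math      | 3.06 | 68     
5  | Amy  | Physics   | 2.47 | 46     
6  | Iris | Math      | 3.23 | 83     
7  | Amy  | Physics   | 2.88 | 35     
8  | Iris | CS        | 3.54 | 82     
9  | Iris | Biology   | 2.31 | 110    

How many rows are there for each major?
SELECT major, COUNT(*) as count
FROM students
GROUP BY major

Result:
  Biology: 1
  CS: 1
  Chemistry: 1
  History: 1
  Math: 2
  Physics: 3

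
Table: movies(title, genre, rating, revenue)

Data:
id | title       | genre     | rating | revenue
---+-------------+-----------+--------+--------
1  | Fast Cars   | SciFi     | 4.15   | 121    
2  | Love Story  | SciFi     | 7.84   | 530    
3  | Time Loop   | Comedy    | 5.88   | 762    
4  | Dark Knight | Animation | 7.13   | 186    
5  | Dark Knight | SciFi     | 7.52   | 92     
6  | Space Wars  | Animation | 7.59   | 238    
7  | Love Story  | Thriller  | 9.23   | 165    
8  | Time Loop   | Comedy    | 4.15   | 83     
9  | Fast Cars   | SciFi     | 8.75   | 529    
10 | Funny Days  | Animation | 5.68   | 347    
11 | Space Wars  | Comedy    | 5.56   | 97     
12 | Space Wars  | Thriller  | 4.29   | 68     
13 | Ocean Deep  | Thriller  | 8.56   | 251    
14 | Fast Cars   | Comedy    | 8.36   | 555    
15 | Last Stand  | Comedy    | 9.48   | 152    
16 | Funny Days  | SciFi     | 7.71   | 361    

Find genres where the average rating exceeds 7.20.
SELECT genre, AVG(rating)
FROM movies
GROUP BY genre
HAVING AVG(rating) > 7.20

Result:
  Thriller: avg=7.36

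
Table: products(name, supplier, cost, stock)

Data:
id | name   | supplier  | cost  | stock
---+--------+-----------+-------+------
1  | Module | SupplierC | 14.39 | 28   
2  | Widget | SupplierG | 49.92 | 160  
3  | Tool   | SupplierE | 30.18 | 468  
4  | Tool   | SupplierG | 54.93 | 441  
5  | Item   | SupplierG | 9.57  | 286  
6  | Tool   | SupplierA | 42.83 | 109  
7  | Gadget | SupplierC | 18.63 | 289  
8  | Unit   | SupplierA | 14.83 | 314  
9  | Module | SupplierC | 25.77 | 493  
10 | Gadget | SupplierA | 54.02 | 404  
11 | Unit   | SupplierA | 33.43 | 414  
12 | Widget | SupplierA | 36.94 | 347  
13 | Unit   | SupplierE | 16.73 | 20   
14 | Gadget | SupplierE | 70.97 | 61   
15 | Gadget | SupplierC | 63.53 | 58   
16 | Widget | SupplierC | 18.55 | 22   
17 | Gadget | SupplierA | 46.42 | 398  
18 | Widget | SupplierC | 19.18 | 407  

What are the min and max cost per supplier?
SELECT supplier, MIN(cost), MAX(cost)
FROM products
GROUP BY supplier

Result:
  SupplierA: min=14.83, max=54.02
  SupplierC: min=14.39, max=63.53
  SupplierE: min=16.73, max=70.97
  SupplierG: min=9.57, max=54.93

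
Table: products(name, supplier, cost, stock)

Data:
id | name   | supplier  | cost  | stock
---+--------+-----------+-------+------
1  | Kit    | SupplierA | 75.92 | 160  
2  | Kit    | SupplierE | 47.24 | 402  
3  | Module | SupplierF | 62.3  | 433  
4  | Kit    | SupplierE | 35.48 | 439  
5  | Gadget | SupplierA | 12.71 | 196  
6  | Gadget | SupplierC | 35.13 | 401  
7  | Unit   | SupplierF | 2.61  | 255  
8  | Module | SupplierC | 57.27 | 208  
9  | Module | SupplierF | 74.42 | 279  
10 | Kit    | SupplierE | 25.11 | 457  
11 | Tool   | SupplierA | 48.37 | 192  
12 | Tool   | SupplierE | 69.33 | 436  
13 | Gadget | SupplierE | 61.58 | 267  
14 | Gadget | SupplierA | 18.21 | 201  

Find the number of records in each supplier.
SELECT supplier, COUNT(*) as count
FROM products
GROUP BY supplier

Result:
  SupplierA: 4
  SupplierC: 2
  SupplierE: 5
  SupplierF: 3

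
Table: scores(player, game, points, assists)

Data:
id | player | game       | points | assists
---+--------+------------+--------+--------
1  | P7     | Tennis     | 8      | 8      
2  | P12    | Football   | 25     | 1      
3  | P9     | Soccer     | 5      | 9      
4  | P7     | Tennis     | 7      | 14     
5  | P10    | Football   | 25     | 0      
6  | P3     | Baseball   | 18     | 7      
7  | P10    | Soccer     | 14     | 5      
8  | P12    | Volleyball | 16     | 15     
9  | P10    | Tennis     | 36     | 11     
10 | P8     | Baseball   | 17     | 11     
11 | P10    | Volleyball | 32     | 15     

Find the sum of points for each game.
SELECT game, SUM(points) as result
FROM scores
GROUP BY game

Result:
  Baseball: 35
  Football: 50
  Soccer: 19
  Tennis: 51
  Volleyball: 48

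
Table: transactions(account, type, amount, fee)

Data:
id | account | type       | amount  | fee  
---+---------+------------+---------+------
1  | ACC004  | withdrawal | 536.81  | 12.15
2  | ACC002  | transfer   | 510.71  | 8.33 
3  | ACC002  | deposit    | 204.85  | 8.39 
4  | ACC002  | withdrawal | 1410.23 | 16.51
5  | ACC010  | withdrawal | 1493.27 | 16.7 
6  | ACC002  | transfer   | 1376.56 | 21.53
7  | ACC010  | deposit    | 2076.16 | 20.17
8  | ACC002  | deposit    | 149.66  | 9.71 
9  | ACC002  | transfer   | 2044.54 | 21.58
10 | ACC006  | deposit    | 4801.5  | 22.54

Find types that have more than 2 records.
SELECT type, COUNT(*) as cnt
FROM transactions
GROUP BY type
HAVING COUNT(*) > 2

Result:
  deposit: 4
  transfer: 3
  withdrawal: 3

Note: HAVING filters groups after aggregation, WHERE filters rows before.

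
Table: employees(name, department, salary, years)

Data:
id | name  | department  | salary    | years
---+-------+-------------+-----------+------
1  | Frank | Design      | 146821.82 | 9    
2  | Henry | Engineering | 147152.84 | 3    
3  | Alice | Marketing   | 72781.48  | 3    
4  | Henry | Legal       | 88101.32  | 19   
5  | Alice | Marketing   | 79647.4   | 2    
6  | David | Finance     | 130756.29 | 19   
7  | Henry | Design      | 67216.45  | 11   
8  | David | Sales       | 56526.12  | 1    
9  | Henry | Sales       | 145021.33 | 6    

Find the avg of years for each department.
SELECT department, AVG(years) as result
FROM employees
GROUP BY department

Result:
  Design: 10.00
  Engineering: 3.00
  Finance: 19.00
  Legal: 19.00
  Marketing: 2.50
  Sales: 3.50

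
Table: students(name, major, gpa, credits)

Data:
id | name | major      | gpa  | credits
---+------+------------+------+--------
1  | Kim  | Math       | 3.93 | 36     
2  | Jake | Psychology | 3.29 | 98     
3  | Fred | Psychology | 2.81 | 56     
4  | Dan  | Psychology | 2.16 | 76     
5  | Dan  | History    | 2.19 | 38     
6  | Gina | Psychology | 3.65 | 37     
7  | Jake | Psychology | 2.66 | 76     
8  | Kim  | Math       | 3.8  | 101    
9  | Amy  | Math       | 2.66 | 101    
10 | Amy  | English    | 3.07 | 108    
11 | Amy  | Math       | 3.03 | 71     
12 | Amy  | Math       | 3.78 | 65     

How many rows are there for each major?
SELECT major, COUNT(*) as count
FROM students
GROUP BY major

Result:
  English: 1
  History: 1
  Math: 5
  Psychology: 5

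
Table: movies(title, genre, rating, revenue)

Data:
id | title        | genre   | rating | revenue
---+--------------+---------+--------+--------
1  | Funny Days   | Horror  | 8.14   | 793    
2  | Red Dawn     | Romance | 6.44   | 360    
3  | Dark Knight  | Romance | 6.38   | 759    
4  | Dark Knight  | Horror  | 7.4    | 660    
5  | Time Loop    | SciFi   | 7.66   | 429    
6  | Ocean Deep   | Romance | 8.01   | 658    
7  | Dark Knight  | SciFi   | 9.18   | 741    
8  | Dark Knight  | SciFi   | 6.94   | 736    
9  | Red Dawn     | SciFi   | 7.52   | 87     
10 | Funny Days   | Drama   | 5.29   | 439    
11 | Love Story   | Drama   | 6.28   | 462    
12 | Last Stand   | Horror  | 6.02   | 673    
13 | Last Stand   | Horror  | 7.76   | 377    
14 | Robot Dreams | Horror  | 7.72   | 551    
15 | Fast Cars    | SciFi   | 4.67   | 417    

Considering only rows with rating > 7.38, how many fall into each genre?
SELECT genre, COUNT(*)
FROM movies
WHERE rating > 7.38
GROUP BY genre

Note: WHERE filters rows before grouping.

Result:
  Horror: 4
  Romance: 1
  SciFi: 3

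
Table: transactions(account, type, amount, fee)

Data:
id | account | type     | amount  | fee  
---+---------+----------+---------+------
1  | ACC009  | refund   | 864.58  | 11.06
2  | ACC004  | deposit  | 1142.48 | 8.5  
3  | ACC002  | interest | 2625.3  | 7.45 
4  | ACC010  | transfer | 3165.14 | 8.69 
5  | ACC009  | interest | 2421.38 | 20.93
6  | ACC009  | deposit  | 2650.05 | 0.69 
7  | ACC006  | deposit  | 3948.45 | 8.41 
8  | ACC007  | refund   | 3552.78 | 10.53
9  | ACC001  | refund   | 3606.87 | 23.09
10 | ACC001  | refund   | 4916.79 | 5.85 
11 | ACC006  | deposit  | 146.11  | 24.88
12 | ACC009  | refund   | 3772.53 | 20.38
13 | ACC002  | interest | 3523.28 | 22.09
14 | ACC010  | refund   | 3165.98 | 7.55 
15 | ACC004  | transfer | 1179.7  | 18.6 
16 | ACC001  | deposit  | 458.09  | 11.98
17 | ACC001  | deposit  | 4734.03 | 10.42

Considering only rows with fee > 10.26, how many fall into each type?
SELECT type, COUNT(*)
FROM transactions
WHERE fee > 10.26
GROUP BY type

Note: WHERE filters rows before grouping.

Result:
  deposit: 3
  interest: 2
  refund: 4
  transfer: 1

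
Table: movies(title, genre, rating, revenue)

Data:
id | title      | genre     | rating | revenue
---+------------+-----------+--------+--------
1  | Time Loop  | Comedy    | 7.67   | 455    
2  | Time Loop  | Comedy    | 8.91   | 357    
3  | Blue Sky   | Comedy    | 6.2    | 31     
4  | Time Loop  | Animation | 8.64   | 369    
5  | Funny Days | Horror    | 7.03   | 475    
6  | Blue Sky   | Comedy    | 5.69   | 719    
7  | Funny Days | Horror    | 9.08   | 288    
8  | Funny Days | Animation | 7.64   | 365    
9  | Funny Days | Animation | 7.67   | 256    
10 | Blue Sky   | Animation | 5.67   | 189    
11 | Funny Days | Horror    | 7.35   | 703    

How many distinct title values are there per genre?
SELECT genre, COUNT(DISTINCT title)
FROM movies
GROUP BY genre

Result:
  Animation: 3 distinct
  Comedy: 2 distinct
  Horror: 1 distinct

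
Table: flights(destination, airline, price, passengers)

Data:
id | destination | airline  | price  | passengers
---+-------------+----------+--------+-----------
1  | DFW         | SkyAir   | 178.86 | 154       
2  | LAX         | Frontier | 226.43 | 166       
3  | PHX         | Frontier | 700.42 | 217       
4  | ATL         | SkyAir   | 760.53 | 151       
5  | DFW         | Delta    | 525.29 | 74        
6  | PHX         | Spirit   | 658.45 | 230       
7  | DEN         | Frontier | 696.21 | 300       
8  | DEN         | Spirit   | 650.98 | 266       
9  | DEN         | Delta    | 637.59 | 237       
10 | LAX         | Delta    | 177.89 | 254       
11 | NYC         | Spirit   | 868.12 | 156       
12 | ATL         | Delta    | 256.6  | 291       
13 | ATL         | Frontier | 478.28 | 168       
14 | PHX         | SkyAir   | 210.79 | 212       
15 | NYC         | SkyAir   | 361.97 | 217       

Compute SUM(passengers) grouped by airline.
SELECT airline, SUM(passengers) as result
FROM flights
GROUP BY airline

Result:
  Delta: 856
  Frontier: 851
  SkyAir: 734
  Spirit: 652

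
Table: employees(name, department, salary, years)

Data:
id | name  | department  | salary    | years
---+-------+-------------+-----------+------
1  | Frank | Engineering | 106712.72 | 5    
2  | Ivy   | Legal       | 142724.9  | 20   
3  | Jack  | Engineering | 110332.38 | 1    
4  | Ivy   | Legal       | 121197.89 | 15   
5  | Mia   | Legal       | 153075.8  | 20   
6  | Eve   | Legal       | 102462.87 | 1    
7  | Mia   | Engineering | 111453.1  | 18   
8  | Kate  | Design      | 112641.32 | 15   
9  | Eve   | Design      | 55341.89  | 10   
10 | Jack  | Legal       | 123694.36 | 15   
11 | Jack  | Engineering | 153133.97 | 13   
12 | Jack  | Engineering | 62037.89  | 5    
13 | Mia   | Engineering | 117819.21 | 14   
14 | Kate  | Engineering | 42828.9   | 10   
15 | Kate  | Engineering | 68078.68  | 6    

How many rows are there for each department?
SELECT department, COUNT(*) as count
FROM employees
GROUP BY department

Result:
  Design: 2
  Engineering: 8
  Legal: 5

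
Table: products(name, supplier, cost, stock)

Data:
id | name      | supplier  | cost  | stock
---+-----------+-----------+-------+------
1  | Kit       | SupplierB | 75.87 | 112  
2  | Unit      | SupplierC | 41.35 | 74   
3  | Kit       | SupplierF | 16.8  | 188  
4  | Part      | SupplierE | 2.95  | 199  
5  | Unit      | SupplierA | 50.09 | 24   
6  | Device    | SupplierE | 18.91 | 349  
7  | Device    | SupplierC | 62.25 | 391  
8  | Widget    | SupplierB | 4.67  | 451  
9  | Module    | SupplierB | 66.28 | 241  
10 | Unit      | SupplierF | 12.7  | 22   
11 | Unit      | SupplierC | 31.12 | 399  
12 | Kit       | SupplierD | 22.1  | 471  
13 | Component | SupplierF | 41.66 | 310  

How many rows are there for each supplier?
SELECT supplier, COUNT(*) as count
FROM products
GROUP BY supplier

Result:
  SupplierA: 1
  SupplierB: 3
  SupplierC: 3
  SupplierD: 1
  SupplierE: 2
  SupplierF: 3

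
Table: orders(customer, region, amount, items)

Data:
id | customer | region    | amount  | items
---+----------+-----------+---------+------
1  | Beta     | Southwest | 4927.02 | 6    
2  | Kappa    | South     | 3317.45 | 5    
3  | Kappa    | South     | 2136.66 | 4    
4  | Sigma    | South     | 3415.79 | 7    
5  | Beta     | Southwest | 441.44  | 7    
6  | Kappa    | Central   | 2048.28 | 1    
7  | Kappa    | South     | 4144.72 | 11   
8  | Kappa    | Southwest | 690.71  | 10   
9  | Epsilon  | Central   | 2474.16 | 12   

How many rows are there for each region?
SELECT region, COUNT(*) as count
FROM orders
GROUP BY region

Result:
  Central: 2
  South: 4
  Southwest: 3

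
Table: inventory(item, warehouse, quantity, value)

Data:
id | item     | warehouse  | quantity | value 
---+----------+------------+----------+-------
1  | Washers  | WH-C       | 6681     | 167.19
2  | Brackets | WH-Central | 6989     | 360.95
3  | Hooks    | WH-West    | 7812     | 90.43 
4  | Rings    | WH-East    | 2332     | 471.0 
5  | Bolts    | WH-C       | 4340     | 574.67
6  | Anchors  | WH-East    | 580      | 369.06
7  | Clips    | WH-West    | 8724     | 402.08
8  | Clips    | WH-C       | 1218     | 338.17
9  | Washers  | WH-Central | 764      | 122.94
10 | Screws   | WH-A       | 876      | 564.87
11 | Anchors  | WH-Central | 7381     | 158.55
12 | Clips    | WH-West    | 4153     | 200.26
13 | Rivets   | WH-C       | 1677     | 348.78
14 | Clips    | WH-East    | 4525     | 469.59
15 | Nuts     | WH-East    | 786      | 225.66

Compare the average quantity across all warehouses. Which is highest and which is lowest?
SELECT warehouse, AVG(quantity)
FROM inventory
GROUP BY warehouse
ORDER BY AVG(quantity)

All groups:
  WH-A: 876.00
  WH-East: 2055.75
  WH-C: 3479.00
  WH-Central: 5044.67
  WH-West: 6896.33

Highest: WH-West (6896.33)
Lowest: WH-A (876.00)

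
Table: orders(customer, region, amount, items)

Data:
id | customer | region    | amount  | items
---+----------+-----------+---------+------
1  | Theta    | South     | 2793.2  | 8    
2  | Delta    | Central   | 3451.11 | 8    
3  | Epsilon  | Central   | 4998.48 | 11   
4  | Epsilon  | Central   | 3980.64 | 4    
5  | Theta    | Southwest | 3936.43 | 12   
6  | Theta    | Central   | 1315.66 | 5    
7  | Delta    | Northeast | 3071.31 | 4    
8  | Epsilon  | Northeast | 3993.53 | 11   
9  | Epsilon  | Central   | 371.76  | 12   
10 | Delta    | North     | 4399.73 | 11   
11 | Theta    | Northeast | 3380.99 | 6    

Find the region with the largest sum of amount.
SELECT region, SUM(amount) as val
FROM orders
GROUP BY region
ORDER BY val DESC
LIMIT 1

Result: Central with sum(amount) = 14117.65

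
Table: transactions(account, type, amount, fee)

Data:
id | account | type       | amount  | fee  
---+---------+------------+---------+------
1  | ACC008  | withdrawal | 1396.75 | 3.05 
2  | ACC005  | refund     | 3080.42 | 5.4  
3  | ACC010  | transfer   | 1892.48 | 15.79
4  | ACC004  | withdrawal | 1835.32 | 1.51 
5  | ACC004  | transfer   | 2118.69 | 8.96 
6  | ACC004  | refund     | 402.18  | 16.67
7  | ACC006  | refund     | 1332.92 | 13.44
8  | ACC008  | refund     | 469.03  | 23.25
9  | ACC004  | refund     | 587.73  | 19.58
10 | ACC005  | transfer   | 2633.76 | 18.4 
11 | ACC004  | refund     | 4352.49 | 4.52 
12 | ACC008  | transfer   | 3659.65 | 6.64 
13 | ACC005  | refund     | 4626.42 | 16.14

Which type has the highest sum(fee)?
SELECT type, SUM(fee) as val
FROM transactions
GROUP BY type
ORDER BY val DESC
LIMIT 1

Result: refund with sum(fee) = 99.00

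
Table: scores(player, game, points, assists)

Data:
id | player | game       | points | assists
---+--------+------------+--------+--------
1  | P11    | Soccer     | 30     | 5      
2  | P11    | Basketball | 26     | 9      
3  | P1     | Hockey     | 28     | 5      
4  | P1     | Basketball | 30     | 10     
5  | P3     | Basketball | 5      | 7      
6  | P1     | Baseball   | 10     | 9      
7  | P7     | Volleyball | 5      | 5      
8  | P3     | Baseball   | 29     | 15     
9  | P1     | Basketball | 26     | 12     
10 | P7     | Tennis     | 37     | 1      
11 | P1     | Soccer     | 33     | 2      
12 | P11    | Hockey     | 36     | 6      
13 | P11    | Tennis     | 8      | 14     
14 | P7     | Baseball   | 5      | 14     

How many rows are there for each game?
SELECT game, COUNT(*) as count
FROM scores
GROUP BY game

Result:
  Baseball: 3
  Basketball: 4
  Hockey: 2
  Soccer: 2
  Tennis: 2
  Volleyball: 1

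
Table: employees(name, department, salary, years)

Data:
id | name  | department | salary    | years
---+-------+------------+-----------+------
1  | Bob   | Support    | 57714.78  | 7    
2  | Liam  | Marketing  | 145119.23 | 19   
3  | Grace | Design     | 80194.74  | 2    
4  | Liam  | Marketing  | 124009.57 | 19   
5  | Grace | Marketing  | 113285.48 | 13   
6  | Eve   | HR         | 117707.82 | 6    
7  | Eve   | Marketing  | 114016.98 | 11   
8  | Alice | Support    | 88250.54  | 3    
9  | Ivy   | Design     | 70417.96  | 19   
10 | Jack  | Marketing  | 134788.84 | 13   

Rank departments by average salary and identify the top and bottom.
SELECT department, AVG(salary)
FROM employees
GROUP BY department
ORDER BY AVG(salary)

All groups:
  Support: 72982.66
  Design: 75306.35
  HR: 117707.82
  Marketing: 126244.02

Highest: Marketing (126244.02)
Lowest: Support (72982.66)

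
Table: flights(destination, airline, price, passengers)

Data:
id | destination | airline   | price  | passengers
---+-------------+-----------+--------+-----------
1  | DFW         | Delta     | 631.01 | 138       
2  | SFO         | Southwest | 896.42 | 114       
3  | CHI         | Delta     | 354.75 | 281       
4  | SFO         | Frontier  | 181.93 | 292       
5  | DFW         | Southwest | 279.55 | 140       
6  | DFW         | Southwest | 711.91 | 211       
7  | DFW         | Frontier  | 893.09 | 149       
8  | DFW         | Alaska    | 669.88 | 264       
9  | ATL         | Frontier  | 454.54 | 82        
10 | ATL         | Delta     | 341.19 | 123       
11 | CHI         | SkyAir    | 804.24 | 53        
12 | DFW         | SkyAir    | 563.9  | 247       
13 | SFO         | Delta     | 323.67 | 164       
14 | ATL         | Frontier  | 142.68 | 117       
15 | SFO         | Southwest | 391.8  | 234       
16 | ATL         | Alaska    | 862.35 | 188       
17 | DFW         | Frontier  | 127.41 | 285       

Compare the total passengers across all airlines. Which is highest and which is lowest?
SELECT airline, SUM(passengers)
FROM flights
GROUP BY airline
ORDER BY SUM(passengers)

All groups:
  SkyAir: 300
  Alaska: 452
  Southwest: 699
  Delta: 706
  Frontier: 925

Highest: Frontier (925)
Lowest: SkyAir (300)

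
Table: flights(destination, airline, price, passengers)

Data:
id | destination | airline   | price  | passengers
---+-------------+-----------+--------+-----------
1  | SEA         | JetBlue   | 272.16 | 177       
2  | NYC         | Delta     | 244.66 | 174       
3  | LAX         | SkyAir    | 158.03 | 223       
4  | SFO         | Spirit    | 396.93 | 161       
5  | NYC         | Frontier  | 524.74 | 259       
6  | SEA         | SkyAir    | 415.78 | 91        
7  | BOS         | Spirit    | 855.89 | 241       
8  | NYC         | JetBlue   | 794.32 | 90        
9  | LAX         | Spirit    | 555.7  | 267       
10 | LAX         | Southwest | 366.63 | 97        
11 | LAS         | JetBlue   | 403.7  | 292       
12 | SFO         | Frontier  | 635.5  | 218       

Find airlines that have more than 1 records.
SELECT airline, COUNT(*) as cnt
FROM flights
GROUP BY airline
HAVING COUNT(*) > 1

Result:
  Frontier: 2
  JetBlue: 3
  SkyAir: 2
  Spirit: 3

Note: HAVING filters groups after aggregation, WHERE filters rows before.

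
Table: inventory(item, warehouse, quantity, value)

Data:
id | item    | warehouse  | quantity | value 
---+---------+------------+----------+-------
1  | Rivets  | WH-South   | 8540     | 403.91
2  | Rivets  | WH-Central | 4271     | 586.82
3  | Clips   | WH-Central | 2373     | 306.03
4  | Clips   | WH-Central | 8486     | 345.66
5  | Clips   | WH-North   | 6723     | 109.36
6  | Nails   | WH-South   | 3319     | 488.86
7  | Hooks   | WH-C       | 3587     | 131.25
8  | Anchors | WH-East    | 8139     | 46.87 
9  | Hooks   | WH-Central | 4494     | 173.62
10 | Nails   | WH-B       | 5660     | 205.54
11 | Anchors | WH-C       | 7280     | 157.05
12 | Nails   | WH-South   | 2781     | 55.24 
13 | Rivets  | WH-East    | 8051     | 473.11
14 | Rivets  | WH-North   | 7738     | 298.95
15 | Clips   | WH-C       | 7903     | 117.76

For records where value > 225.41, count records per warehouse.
SELECT warehouse, COUNT(*)
FROM inventory
WHERE value > 225.41
GROUP BY warehouse

Note: WHERE filters rows before grouping.

Result:
  WH-Central: 3
  WH-East: 1
  WH-North: 1
  WH-South: 2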